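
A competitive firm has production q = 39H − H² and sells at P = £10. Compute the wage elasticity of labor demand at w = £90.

From P·MP_H = w with MP_H = 39 − 2H, labor demand is H(w) = (39 − w/10)/2.
dH/dw = −1/(20) = -0.05.
At w = 90, H = 15, so ε = (dH/dw)·(w/H) = (-0.05)·(90/15) = -0.3.

ε = -0.3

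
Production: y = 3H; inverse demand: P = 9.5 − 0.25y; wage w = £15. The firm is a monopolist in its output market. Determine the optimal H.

Marginal revenue from the inverse demand is MR = 9.5 − 0.5y.
The marginal product is MP_H = 3.
A monopolist hires until marginal revenue product equals the wage: MR·MP_H = w.
(9.5 − 1.5H)·3 = 15, so H = 3.

H* = 3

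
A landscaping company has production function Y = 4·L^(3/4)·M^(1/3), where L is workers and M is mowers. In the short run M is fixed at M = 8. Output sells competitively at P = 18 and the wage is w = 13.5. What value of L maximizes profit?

L* = 4096

With M = 8, MP_L = (3/4)·4·L^(-1/4)·8^(1/3) = 6·L^(-1/4).
Profit maximization for a price taker requires P·MP_L = w: 18·6·L^(-1/4) = 13.5.
So L^(-1/4) = 0.125, which gives L = 4096.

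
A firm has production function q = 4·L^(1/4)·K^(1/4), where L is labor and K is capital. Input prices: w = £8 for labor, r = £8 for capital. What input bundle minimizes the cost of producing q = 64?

Cost minimization requires the marginal rate of technical substitution to equal the input-price ratio: MP_L/MP_K = w/r.
Here MP_L/MP_K = (1/4)·(K/L)/(1/4) = (K/L). Setting this equal to 8/8 = 1 gives K = L.
Substituting into q = 64: 4·L^(1/4)·(L)^(1/4) = 64.
Solving, L = 256 and K = 256.

L* = 256, K* = 256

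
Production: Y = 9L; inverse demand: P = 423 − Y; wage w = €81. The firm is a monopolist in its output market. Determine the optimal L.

Marginal revenue from the inverse demand is MR = 423 − 2Y.
The marginal product is MP_L = 9.
A monopolist hires until marginal revenue product equals the wage: MR·MP_L = w.
(423 − 18L)·9 = 81, so L = 23.

L* = 23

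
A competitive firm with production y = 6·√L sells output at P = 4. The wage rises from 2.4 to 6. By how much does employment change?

ΔL = -21

From P·MP_L = w with MP_L = 3·L^(-1/2), the labor demand is L(w) = (12/w)^(2).
At w = 2.4: L = 25. At w = 6: L = 4.
ΔL = 4 − 25 = -21.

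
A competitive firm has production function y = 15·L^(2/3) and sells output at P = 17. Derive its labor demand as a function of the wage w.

L(w) = 4913000/w³

MP_L = (2/3)·15·L^(-1/3) = 10·L^(-1/3).
Setting P·MP_L = w: 170·L^(-1/3) = w.
Solving for L: L^(-1/3) = w/170, so L = (170/w)^(3).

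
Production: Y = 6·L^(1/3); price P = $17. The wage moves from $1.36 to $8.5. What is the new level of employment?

L* = 8

From P·MP_L = w with MP_L = 2·L^(-2/3), the labor demand is L(w) = (34/w)^(3/2).
At w = 1.36: L = 125. At w = 8.5: L = 8.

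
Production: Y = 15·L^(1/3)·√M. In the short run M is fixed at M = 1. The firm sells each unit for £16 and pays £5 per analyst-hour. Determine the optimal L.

L* = 64

With M = 1, MP_L = (1/3)·15·L^(-2/3)·1^(1/2) = 5·L^(-2/3).
Profit maximization for a price taker requires P·MP_L = w: 16·5·L^(-2/3) = 5.
So L^(-2/3) = 0.0625, which gives L = 64.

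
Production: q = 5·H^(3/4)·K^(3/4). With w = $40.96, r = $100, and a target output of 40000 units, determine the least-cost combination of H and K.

H* = 625, K* = 256

Cost minimization requires the marginal rate of technical substitution to equal the input-price ratio: MP_H/MP_K = w/r.
Here MP_H/MP_K = (3/4)·(K/H)/(3/4) = (K/H). Setting this equal to 40.96/100 = 0.4096 gives K = 0.4096H.
Substituting into q = 40000: 5·H^(3/4)·(0.4096H)^(3/4) = 40000.
Solving, H = 625 and K = 256.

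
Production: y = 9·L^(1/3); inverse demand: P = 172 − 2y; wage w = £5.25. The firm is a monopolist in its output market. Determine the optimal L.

L* = 64

Marginal revenue from the inverse demand is MR = 172 − 4y.
The marginal product is MP_L = 3·L^(-2/3).
A monopolist hires until marginal revenue product equals the wage: MR·MP_L = w.
At L, y = 9·L^(1/3). Substituting and solving: (172 − 36·L^(1/3))·3·L^(-2/3) = 5.25 gives L = 64.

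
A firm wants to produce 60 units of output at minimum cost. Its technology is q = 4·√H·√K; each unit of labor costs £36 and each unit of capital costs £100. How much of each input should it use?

H* = 25, K* = 9

Cost minimization requires the marginal rate of technical substitution to equal the input-price ratio: MP_H/MP_K = w/r.
Here MP_H/MP_K = (1/2)·(K/H)/(1/2) = (K/H). Setting this equal to 36/100 = 0.36 gives K = 0.36H.
Substituting into q = 60: 4·H^(1/2)·(0.36H)^(1/2) = 60.
Solving, H = 25 and K = 9.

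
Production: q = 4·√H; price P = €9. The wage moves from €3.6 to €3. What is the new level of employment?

From P·MP_H = w with MP_H = 2·H^(-1/2), the labor demand is H(w) = (18/w)^(2).
At w = 3.6: H = 25. At w = 3: H = 36.

H* = 36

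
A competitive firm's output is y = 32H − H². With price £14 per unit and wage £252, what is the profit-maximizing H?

H* = 7

The marginal product of H is MP_H = 32 − 2H.
A price-taking firm hires until the value of the marginal product equals the wage: P·MP_H = w, so 14·(32 − 2H) = 252.
Then 32 − 2H = 18, giving H = 7.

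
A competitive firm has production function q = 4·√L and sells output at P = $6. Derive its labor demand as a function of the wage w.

L(w) = 144/w²

MP_L = (1/2)·4·L^(-1/2) = 2·L^(-1/2).
Setting P·MP_L = w: 12·L^(-1/2) = w.
Solving for L: L^(-1/2) = w/12, so L = (12/w)^(2).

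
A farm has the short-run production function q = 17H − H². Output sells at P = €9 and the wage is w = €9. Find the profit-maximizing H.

H* = 8

The marginal product of H is MP_H = 17 − 2H.
A price-taking firm hires until the value of the marginal product equals the wage: P·MP_H = w, so 9·(17 − 2H) = 9.
Then 17 − 2H = 1, giving H = 8.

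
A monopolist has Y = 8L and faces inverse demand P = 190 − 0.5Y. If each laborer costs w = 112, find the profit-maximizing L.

Marginal revenue from the inverse demand is MR = 190 − Y.
The marginal product is MP_L = 8.
A monopolist hires until marginal revenue product equals the wage: MR·MP_L = w.
(190 − 8L)·8 = 112, so L = 22.

L* = 22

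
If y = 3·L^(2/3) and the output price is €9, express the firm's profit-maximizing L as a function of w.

MP_L = (2/3)·3·L^(-1/3) = 2·L^(-1/3).
Setting P·MP_L = w: 18·L^(-1/3) = w.
Solving for L: L^(-1/3) = w/18, so L = (18/w)^(3).

L(w) = 5832/w³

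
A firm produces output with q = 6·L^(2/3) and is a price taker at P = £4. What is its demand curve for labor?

L(w) = 4096/w³

MP_L = (2/3)·6·L^(-1/3) = 4·L^(-1/3).
Setting P·MP_L = w: 16·L^(-1/3) = w.
Solving for L: L^(-1/3) = w/16, so L = (16/w)^(3).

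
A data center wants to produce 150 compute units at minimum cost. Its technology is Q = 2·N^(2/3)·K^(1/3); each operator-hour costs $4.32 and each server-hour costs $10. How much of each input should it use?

Cost minimization requires the marginal rate of technical substitution to equal the input-price ratio: MP_N/MP_K = w/r.
Here MP_N/MP_K = (2/3)·(K/N)/(1/3) = 2·(K/N). Setting this equal to 4.32/10 = 0.432 gives K = 0.216N.
Substituting into Q = 150: 2·N^(2/3)·(0.216N)^(1/3) = 150.
Solving, N = 125 and K = 27.

N* = 125, K* = 27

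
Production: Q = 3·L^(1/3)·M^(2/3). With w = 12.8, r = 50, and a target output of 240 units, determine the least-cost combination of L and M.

Cost minimization requires the marginal rate of technical substitution to equal the input-price ratio: MP_L/MP_M = w/r.
Here MP_L/MP_M = (1/3)·(M/L)/(2/3) = 0.5·(M/L). Setting this equal to 12.8/50 = 0.256 gives M = 0.512L.
Substituting into Q = 240: 3·L^(1/3)·(0.512L)^(2/3) = 240.
Solving, L = 125 and M = 64.

L* = 125, M* = 64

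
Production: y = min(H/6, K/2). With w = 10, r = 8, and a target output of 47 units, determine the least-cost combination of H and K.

With a fixed-proportions technology, the cost-minimizing bundle uses no slack in either input: H/6 = K/2 = y.
So H = 6·47 = 282 and K = 2·47 = 94.

H* = 282, K* = 94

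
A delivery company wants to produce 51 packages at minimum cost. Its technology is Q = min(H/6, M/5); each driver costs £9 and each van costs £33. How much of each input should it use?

H* = 306, M* = 255

With a fixed-proportions technology, the cost-minimizing bundle uses no slack in either input: H/6 = M/5 = Q.
So H = 6·51 = 306 and M = 5·51 = 255.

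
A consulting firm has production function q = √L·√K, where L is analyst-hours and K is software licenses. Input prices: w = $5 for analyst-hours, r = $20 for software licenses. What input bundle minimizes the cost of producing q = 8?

L* = 16, K* = 4

Cost minimization requires the marginal rate of technical substitution to equal the input-price ratio: MP_L/MP_K = w/r.
Here MP_L/MP_K = (1/2)·(K/L)/(1/2) = (K/L). Setting this equal to 5/20 = 0.25 gives K = 0.25L.
Substituting into q = 8: L^(1/2)·(0.25L)^(1/2) = 8.
Solving, L = 16 and K = 4.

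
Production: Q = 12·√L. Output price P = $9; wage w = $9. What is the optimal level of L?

L* = 36

MP_L = (1/2)·12·L^(-1/2) = 6·L^(-1/2).
Profit maximization for a price taker requires P·MP_L = w: 9·6·L^(-1/2) = 9.
So L^(-1/2) = 1/6, which gives L = 36.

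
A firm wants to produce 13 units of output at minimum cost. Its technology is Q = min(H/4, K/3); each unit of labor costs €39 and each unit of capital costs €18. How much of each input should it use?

With a fixed-proportions technology, the cost-minimizing bundle uses no slack in either input: H/4 = K/3 = Q.
So H = 4·13 = 52 and K = 3·13 = 39.

H* = 52, K* = 39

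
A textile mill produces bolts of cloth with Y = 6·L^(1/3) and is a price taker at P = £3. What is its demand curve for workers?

MP_L = (1/3)·6·L^(-2/3) = 2·L^(-2/3).
Setting P·MP_L = w: 6·L^(-2/3) = w.
Solving for L: L^(-2/3) = w/6, so L = (6/w)^(3/2).

L(w) = (6/w)^(3/2)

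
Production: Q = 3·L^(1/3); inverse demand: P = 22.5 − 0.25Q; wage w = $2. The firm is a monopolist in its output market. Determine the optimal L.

L* = 27

Marginal revenue from the inverse demand is MR = 22.5 − 0.5Q.
The marginal product is MP_L = L^(-2/3).
A monopolist hires until marginal revenue product equals the wage: MR·MP_L = w.
At L, Q = 3·L^(1/3). Substituting and solving: (22.5 − 1.5·L^(1/3))·L^(-2/3) = 2 gives L = 27.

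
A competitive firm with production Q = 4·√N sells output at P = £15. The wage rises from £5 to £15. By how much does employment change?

ΔN = -32

From P·MP_N = w with MP_N = 2·N^(-1/2), the labor demand is N(w) = (30/w)^(2).
At w = 5: N = 36. At w = 15: N = 4.
ΔN = 4 − 36 = -32.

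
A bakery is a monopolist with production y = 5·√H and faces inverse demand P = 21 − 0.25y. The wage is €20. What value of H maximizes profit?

H* = 4

Marginal revenue from the inverse demand is MR = 21 − 0.5y.
The marginal product is MP_H = 2.5·H^(-1/2).
A monopolist hires until marginal revenue product equals the wage: MR·MP_H = w.
At H, y = 5·√H. Substituting and solving: (21 − 2.5·√H)·2.5·H^(-1/2) = 20 gives H = 4.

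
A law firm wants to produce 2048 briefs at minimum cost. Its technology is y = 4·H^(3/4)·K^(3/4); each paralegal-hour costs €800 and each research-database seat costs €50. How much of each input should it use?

Cost minimization requires the marginal rate of technical substitution to equal the input-price ratio: MP_H/MP_K = w/r.
Here MP_H/MP_K = (3/4)·(K/H)/(3/4) = (K/H). Setting this equal to 800/50 = 16 gives K = 16H.
Substituting into y = 2048: 4·H^(3/4)·(16H)^(3/4) = 2048.
Solving, H = 16 and K = 256.

H* = 16, K* = 256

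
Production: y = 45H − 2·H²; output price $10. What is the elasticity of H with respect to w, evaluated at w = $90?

From P·MP_H = w with MP_H = 45 − 4H, labor demand is H(w) = (45 − w/10)/4.
dH/dw = −1/(40) = -0.025.
At w = 90, H = 9, so ε = (dH/dw)·(w/H) = (-0.025)·(90/9) = -0.25.

ε = -0.25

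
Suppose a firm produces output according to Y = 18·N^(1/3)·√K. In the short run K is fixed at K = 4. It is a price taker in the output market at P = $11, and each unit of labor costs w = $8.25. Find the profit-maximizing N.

With K = 4, MP_N = (1/3)·18·N^(-2/3)·4^(1/2) = 12·N^(-2/3).
Profit maximization for a price taker requires P·MP_N = w: 11·12·N^(-2/3) = 8.25.
So N^(-2/3) = 0.0625, which gives N = 64.

N* = 64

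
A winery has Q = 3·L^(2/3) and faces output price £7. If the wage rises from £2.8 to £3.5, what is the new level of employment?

L* = 64

From P·MP_L = w with MP_L = 2·L^(-1/3), the labor demand is L(w) = (14/w)^(3).
At w = 2.8: L = 125. At w = 3.5: L = 64.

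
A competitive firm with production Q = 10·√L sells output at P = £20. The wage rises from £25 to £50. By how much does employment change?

From P·MP_L = w with MP_L = 5·L^(-1/2), the labor demand is L(w) = (100/w)^(2).
At w = 25: L = 16. At w = 50: L = 4.
ΔL = 4 − 16 = -12.

ΔL = -12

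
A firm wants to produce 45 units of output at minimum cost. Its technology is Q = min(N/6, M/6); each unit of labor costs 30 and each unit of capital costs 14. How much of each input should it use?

N* = 270, M* = 270

With a fixed-proportions technology, the cost-minimizing bundle uses no slack in either input: N/6 = M/6 = Q.
So N = 6·45 = 270 and M = 6·45 = 270.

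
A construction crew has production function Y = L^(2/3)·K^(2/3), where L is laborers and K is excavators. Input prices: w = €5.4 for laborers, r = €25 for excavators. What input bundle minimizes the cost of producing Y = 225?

L* = 125, K* = 27

Cost minimization requires the marginal rate of technical substitution to equal the input-price ratio: MP_L/MP_K = w/r.
Here MP_L/MP_K = (2/3)·(K/L)/(2/3) = (K/L). Setting this equal to 5.4/25 = 0.216 gives K = 0.216L.
Substituting into Y = 225: L^(2/3)·(0.216L)^(2/3) = 225.
Solving, L = 125 and K = 27.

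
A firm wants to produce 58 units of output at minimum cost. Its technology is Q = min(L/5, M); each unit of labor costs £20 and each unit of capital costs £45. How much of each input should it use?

With a fixed-proportions technology, the cost-minimizing bundle uses no slack in either input: L/5 = M = Q.
So L = 5·58 = 290 and M = 58.

L* = 290, M* = 58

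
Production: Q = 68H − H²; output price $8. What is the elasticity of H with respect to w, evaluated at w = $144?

ε = -0.36

From P·MP_H = w with MP_H = 68 − 2H, labor demand is H(w) = (68 − w/8)/2.
dH/dw = −1/(16) = -0.0625.
At w = 144, H = 25, so ε = (dH/dw)·(w/H) = (-0.0625)·(144/25) = -0.36.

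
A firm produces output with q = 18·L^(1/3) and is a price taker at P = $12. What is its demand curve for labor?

L(w) = (72/w)^(3/2)

MP_L = (1/3)·18·L^(-2/3) = 6·L^(-2/3).
Setting P·MP_L = w: 72·L^(-2/3) = w.
Solving for L: L^(-2/3) = w/72, so L = (72/w)^(3/2).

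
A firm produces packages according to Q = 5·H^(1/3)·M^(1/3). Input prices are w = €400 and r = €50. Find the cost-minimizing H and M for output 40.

Cost minimization requires the marginal rate of technical substitution to equal the input-price ratio: MP_H/MP_M = w/r.
Here MP_H/MP_M = (1/3)·(M/H)/(1/3) = (M/H). Setting this equal to 400/50 = 8 gives M = 8H.
Substituting into Q = 40: 5·H^(1/3)·(8H)^(1/3) = 40.
Solving, H = 8 and M = 64.

H* = 8, M* = 64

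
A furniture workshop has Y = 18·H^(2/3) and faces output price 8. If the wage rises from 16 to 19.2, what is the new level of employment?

From P·MP_H = w with MP_H = 12·H^(-1/3), the labor demand is H(w) = (96/w)^(3).
At w = 16: H = 216. At w = 19.2: H = 125.

H* = 125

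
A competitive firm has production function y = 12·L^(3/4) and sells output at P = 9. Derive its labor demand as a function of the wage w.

MP_L = (3/4)·12·L^(-1/4) = 9·L^(-1/4).
Setting P·MP_L = w: 81·L^(-1/4) = w.
Solving for L: L^(-1/4) = w/81, so L = (81/w)^(4).

L(w) = (81/w)^(4)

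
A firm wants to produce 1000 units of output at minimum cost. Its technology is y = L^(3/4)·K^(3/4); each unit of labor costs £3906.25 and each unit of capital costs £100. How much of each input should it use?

Cost minimization requires the marginal rate of technical substitution to equal the input-price ratio: MP_L/MP_K = w/r.
Here MP_L/MP_K = (3/4)·(K/L)/(3/4) = (K/L). Setting this equal to 3906.25/100 = 39.0625 gives K = 39.0625L.
Substituting into y = 1000: L^(3/4)·(39.0625L)^(3/4) = 1000.
Solving, L = 16 and K = 625.

L* = 16, K* = 625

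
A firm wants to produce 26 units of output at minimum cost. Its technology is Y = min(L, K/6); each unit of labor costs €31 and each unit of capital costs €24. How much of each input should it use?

With a fixed-proportions technology, the cost-minimizing bundle uses no slack in either input: L = K/6 = Y.
So L = 26 and K = 6·26 = 156.

L* = 26, K* = 156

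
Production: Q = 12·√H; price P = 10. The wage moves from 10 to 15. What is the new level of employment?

H* = 16

From P·MP_H = w with MP_H = 6·H^(-1/2), the labor demand is H(w) = (60/w)^(2).
At w = 10: H = 36. At w = 15: H = 16.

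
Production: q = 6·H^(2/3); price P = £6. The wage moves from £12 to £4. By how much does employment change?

From P·MP_H = w with MP_H = 4·H^(-1/3), the labor demand is H(w) = (24/w)^(3).
At w = 12: H = 8. At w = 4: H = 216.
ΔH = 216 − 8 = 208.

ΔH = 208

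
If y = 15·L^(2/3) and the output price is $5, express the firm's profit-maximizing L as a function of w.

L(w) = 125000/w³

MP_L = (2/3)·15·L^(-1/3) = 10·L^(-1/3).
Setting P·MP_L = w: 50·L^(-1/3) = w.
Solving for L: L^(-1/3) = w/50, so L = (50/w)^(3).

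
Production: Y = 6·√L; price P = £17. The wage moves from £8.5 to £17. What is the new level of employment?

L* = 9

From P·MP_L = w with MP_L = 3·L^(-1/2), the labor demand is L(w) = (51/w)^(2).
At w = 8.5: L = 36. At w = 17: L = 9.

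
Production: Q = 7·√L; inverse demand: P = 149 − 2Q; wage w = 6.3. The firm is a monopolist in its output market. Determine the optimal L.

L* = 25

Marginal revenue from the inverse demand is MR = 149 − 4Q.
The marginal product is MP_L = 3.5·L^(-1/2).
A monopolist hires until marginal revenue product equals the wage: MR·MP_L = w.
At L, Q = 7·√L. Substituting and solving: (149 − 28·√L)·3.5·L^(-1/2) = 6.3 gives L = 25.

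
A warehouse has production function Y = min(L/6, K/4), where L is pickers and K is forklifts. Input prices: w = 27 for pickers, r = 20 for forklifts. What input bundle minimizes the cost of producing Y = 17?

With a fixed-proportions technology, the cost-minimizing bundle uses no slack in either input: L/6 = K/4 = Y.
So L = 6·17 = 102 and K = 4·17 = 68.

L* = 102, K* = 68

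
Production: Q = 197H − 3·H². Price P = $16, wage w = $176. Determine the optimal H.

H* = 31

The marginal product of H is MP_H = 197 − 6H.
A price-taking firm hires until the value of the marginal product equals the wage: P·MP_H = w, so 16·(197 − 6H) = 176.
Then 197 − 6H = 11, giving H = 31.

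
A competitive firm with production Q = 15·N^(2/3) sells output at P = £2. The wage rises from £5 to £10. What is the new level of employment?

N* = 8

From P·MP_N = w with MP_N = 10·N^(-1/3), the labor demand is N(w) = (20/w)^(3).
At w = 5: N = 64. At w = 10: N = 8.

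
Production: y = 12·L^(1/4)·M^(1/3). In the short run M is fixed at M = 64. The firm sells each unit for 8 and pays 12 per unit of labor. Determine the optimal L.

L* = 16

With M = 64, MP_L = (1/4)·12·L^(-3/4)·64^(1/3) = 12·L^(-3/4).
Profit maximization for a price taker requires P·MP_L = w: 8·12·L^(-3/4) = 12.
So L^(-3/4) = 0.125, which gives L = 16.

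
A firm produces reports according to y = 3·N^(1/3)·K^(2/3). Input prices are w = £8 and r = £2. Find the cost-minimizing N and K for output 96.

Cost minimization requires the marginal rate of technical substitution to equal the input-price ratio: MP_N/MP_K = w/r.
Here MP_N/MP_K = (1/3)·(K/N)/(2/3) = 0.5·(K/N). Setting this equal to 8/2 = 4 gives K = 8N.
Substituting into y = 96: 3·N^(1/3)·(8N)^(2/3) = 96.
Solving, N = 8 and K = 64.

N* = 8, K* = 64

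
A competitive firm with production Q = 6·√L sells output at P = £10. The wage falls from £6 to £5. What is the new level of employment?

From P·MP_L = w with MP_L = 3·L^(-1/2), the labor demand is L(w) = (30/w)^(2).
At w = 6: L = 25. At w = 5: L = 36.

L* = 36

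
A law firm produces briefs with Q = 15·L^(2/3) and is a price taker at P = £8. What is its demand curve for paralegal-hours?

MP_L = (2/3)·15·L^(-1/3) = 10·L^(-1/3).
Setting P·MP_L = w: 80·L^(-1/3) = w.
Solving for L: L^(-1/3) = w/80, so L = (80/w)^(3).

L(w) = 512000/w³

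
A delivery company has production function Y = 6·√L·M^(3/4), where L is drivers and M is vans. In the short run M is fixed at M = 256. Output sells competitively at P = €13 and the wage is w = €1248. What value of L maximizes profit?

With M = 256, MP_L = (1/2)·6·L^(-1/2)·256^(3/4) = 192·L^(-1/2).
Profit maximization for a price taker requires P·MP_L = w: 13·192·L^(-1/2) = 1248.
So L^(-1/2) = 0.5, which gives L = 4.

L* = 4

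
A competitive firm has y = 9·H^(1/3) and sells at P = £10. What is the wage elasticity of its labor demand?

MP_H = (1/3)·9·H^(-2/3), so P·MP_H = w gives 30·H^(-2/3) = w.
Solving, H(w) = (30/w)^(3/2). This is a constant-elasticity form: H ∝ w^(−3/2), so ε = −3/2.

ε = -1.5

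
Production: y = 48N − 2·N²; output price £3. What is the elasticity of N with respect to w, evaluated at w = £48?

From P·MP_N = w with MP_N = 48 − 4N, labor demand is N(w) = (48 − w/3)/4.
dN/dw = −1/(12) = -1/12.
At w = 48, N = 8, so ε = (dN/dw)·(w/N) = (-1/12)·(48/8) = -0.5.

ε = -0.5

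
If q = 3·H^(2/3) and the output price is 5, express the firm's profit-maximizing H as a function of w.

H(w) = 1000/w³

MP_H = (2/3)·3·H^(-1/3) = 2·H^(-1/3).
Setting P·MP_H = w: 10·H^(-1/3) = w.
Solving for H: H^(-1/3) = w/10, so H = (10/w)^(3).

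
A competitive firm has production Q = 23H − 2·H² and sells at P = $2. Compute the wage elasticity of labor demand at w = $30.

ε = -1.875

From P·MP_H = w with MP_H = 23 − 4H, labor demand is H(w) = (23 − w/2)/4.
dH/dw = −1/(8) = -0.125.
At w = 30, H = 2, so ε = (dH/dw)·(w/H) = (-0.125)·(30/2) = -1.875.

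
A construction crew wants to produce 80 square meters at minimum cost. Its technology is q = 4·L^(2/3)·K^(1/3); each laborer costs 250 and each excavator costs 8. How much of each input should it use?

Cost minimization requires the marginal rate of technical substitution to equal the input-price ratio: MP_L/MP_K = w/r.
Here MP_L/MP_K = (2/3)·(K/L)/(1/3) = 2·(K/L). Setting this equal to 250/8 = 31.25 gives K = 15.625L.
Substituting into q = 80: 4·L^(2/3)·(15.625L)^(1/3) = 80.
Solving, L = 8 and K = 125.

L* = 8, K* = 125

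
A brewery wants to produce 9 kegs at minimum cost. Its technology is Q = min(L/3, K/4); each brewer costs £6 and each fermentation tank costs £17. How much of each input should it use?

L* = 27, K* = 36

With a fixed-proportions technology, the cost-minimizing bundle uses no slack in either input: L/3 = K/4 = Q.
So L = 3·9 = 27 and K = 4·9 = 36.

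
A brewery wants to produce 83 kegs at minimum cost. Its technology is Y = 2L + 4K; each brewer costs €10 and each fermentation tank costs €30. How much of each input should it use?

L* = 41.5, K* = 0

The inputs are perfect substitutes, so the firm uses whichever has the lower cost per unit of output.
Cost per unit of output via L is w/2 = 5; via K it is r/4 = 7.5. L is cheaper.
Producing Y = 83 with L alone: L = 41.5, K = 0.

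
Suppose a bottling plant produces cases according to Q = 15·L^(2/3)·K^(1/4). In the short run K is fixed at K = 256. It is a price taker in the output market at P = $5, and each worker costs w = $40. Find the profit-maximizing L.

L* = 125

With K = 256, MP_L = (2/3)·15·L^(-1/3)·256^(1/4) = 40·L^(-1/3).
Profit maximization for a price taker requires P·MP_L = w: 5·40·L^(-1/3) = 40.
So L^(-1/3) = 0.2, which gives L = 125.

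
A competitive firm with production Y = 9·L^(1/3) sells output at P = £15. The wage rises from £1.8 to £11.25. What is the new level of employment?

L* = 8

From P·MP_L = w with MP_L = 3·L^(-2/3), the labor demand is L(w) = (45/w)^(3/2).
At w = 1.8: L = 125. At w = 11.25: L = 8.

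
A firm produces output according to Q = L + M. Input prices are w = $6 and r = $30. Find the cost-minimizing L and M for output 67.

The inputs are perfect substitutes, so the firm uses whichever has the lower cost per unit of output.
Cost per unit of output via L is 6; via M it is 30. L is cheaper.
Producing Q = 67 with L alone: L = 67, M = 0.

L* = 67, M* = 0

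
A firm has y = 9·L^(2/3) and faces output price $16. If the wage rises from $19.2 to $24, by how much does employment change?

ΔL = -61

From P·MP_L = w with MP_L = 6·L^(-1/3), the labor demand is L(w) = (96/w)^(3).
At w = 19.2: L = 125. At w = 24: L = 64.
ΔL = 64 − 125 = -61.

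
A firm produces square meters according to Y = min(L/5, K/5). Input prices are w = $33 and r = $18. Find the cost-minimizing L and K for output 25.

L* = 125, K* = 125

With a fixed-proportions technology, the cost-minimizing bundle uses no slack in either input: L/5 = K/5 = Y.
So L = 5·25 = 125 and K = 5·25 = 125.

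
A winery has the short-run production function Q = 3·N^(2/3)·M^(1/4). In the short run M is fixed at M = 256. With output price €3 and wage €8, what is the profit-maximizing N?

N* = 27

With M = 256, MP_N = (2/3)·3·N^(-1/3)·256^(1/4) = 8·N^(-1/3).
Profit maximization for a price taker requires P·MP_N = w: 3·8·N^(-1/3) = 8.
So N^(-1/3) = 1/3, which gives N = 27.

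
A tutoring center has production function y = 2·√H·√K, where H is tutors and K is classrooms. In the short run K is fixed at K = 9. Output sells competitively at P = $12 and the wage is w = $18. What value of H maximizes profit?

H* = 4

With K = 9, MP_H = (1/2)·2·H^(-1/2)·9^(1/2) = 3·H^(-1/2).
Profit maximization for a price taker requires P·MP_H = w: 12·3·H^(-1/2) = 18.
So H^(-1/2) = 0.5, which gives H = 4.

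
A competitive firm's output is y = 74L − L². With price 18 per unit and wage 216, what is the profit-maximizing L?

L* = 31

The marginal product of L is MP_L = 74 − 2L.
A price-taking firm hires until the value of the marginal product equals the wage: P·MP_L = w, so 18·(74 − 2L) = 216.
Then 74 − 2L = 12, giving L = 31.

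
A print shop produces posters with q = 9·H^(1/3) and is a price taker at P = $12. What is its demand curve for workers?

H(w) = (36/w)^(3/2)

MP_H = (1/3)·9·H^(-2/3) = 3·H^(-2/3).
Setting P·MP_H = w: 36·H^(-2/3) = w.
Solving for H: H^(-2/3) = w/36, so H = (36/w)^(3/2).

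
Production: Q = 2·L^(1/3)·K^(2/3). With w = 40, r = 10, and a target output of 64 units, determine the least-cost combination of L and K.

L* = 8, K* = 64

Cost minimization requires the marginal rate of technical substitution to equal the input-price ratio: MP_L/MP_K = w/r.
Here MP_L/MP_K = (1/3)·(K/L)/(2/3) = 0.5·(K/L). Setting this equal to 40/10 = 4 gives K = 8L.
Substituting into Q = 64: 2·L^(1/3)·(8L)^(2/3) = 64.
Solving, L = 8 and K = 64.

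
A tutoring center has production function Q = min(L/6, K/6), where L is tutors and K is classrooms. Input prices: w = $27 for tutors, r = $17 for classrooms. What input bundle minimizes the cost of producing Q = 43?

With a fixed-proportions technology, the cost-minimizing bundle uses no slack in either input: L/6 = K/6 = Q.
So L = 6·43 = 258 and K = 6·43 = 258.

L* = 258, K* = 258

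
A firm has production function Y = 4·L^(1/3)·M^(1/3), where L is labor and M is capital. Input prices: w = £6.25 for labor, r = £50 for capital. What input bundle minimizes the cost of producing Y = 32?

L* = 64, M* = 8

Cost minimization requires the marginal rate of technical substitution to equal the input-price ratio: MP_L/MP_M = w/r.
Here MP_L/MP_M = (1/3)·(M/L)/(1/3) = (M/L). Setting this equal to 6.25/50 = 0.125 gives M = 0.125L.
Substituting into Y = 32: 4·L^(1/3)·(0.125L)^(1/3) = 32.
Solving, L = 64 and M = 8.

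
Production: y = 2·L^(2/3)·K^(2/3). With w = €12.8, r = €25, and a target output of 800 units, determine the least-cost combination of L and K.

L* = 125, K* = 64

Cost minimization requires the marginal rate of technical substitution to equal the input-price ratio: MP_L/MP_K = w/r.
Here MP_L/MP_K = (2/3)·(K/L)/(2/3) = (K/L). Setting this equal to 12.8/25 = 0.512 gives K = 0.512L.
Substituting into y = 800: 2·L^(2/3)·(0.512L)^(2/3) = 800.
Solving, L = 125 and K = 64.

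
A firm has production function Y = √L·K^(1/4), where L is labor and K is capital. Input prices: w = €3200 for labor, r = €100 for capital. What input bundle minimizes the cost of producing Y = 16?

L* = 16, K* = 256

Cost minimization requires the marginal rate of technical substitution to equal the input-price ratio: MP_L/MP_K = w/r.
Here MP_L/MP_K = (1/2)·(K/L)/(1/4) = 2·(K/L). Setting this equal to 3200/100 = 32 gives K = 16L.
Substituting into Y = 16: L^(1/2)·(16L)^(1/4) = 16.
Solving, L = 16 and K = 256.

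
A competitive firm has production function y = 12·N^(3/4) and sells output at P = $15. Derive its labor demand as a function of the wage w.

MP_N = (3/4)·12·N^(-1/4) = 9·N^(-1/4).
Setting P·MP_N = w: 135·N^(-1/4) = w.
Solving for N: N^(-1/4) = w/135, so N = (135/w)^(4).

N(w) = (135/w)^(4)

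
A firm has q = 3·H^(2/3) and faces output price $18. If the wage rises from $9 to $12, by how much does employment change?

ΔH = -37

From P·MP_H = w with MP_H = 2·H^(-1/3), the labor demand is H(w) = (36/w)^(3).
At w = 9: H = 64. At w = 12: H = 27.
ΔH = 27 − 64 = -37.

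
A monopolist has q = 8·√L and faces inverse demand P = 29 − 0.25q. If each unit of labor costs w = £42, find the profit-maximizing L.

L* = 4

Marginal revenue from the inverse demand is MR = 29 − 0.5q.
The marginal product is MP_L = 4·L^(-1/2).
A monopolist hires until marginal revenue product equals the wage: MR·MP_L = w.
At L, q = 8·√L. Substituting and solving: (29 − 4·√L)·4·L^(-1/2) = 42 gives L = 4.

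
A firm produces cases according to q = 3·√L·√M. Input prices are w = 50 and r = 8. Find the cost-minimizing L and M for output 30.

L* = 4, M* = 25

Cost minimization requires the marginal rate of technical substitution to equal the input-price ratio: MP_L/MP_M = w/r.
Here MP_L/MP_M = (1/2)·(M/L)/(1/2) = (M/L). Setting this equal to 50/8 = 6.25 gives M = 6.25L.
Substituting into q = 30: 3·L^(1/2)·(6.25L)^(1/2) = 30.
Solving, L = 4 and M = 25.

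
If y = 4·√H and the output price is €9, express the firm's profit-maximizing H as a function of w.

H(w) = 324/w²

MP_H = (1/2)·4·H^(-1/2) = 2·H^(-1/2).
Setting P·MP_H = w: 18·H^(-1/2) = w.
Solving for H: H^(-1/2) = w/18, so H = (18/w)^(2).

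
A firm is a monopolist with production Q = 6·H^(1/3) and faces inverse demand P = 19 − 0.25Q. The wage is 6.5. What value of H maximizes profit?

H* = 8

Marginal revenue from the inverse demand is MR = 19 − 0.5Q.
The marginal product is MP_H = 2·H^(-2/3).
A monopolist hires until marginal revenue product equals the wage: MR·MP_H = w.
At H, Q = 6·H^(1/3). Substituting and solving: (19 − 3·H^(1/3))·2·H^(-2/3) = 6.5 gives H = 8.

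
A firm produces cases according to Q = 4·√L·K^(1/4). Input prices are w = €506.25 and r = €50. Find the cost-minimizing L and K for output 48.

L* = 16, K* = 81

Cost minimization requires the marginal rate of technical substitution to equal the input-price ratio: MP_L/MP_K = w/r.
Here MP_L/MP_K = (1/2)·(K/L)/(1/4) = 2·(K/L). Setting this equal to 506.25/50 = 10.125 gives K = 5.0625L.
Substituting into Q = 48: 4·L^(1/2)·(5.0625L)^(1/4) = 48.
Solving, L = 16 and K = 81.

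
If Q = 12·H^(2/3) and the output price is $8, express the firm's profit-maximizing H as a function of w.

MP_H = (2/3)·12·H^(-1/3) = 8·H^(-1/3).
Setting P·MP_H = w: 64·H^(-1/3) = w.
Solving for H: H^(-1/3) = w/64, so H = (64/w)^(3).

H(w) = 262144/w³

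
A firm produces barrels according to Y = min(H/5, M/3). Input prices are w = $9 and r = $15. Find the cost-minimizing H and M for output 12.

With a fixed-proportions technology, the cost-minimizing bundle uses no slack in either input: H/5 = M/3 = Y.
So H = 5·12 = 60 and M = 3·12 = 36.

H* = 60, M* = 36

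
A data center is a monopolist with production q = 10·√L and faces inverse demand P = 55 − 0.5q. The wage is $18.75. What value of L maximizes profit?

L* = 16

Marginal revenue from the inverse demand is MR = 55 − q.
The marginal product is MP_L = 5·L^(-1/2).
A monopolist hires until marginal revenue product equals the wage: MR·MP_L = w.
At L, q = 10·√L. Substituting and solving: (55 − 10·√L)·5·L^(-1/2) = 18.75 gives L = 16.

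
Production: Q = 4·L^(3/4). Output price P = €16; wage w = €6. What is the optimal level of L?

MP_L = (3/4)·4·L^(-1/4) = 3·L^(-1/4).
Profit maximization for a price taker requires P·MP_L = w: 16·3·L^(-1/4) = 6.
So L^(-1/4) = 0.125, which gives L = 4096.

L* = 4096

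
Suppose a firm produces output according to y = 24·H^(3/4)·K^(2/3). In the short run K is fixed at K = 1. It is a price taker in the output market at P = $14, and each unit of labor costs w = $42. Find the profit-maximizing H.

With K = 1, MP_H = (3/4)·24·H^(-1/4)·1^(2/3) = 18·H^(-1/4).
Profit maximization for a price taker requires P·MP_H = w: 14·18·H^(-1/4) = 42.
So H^(-1/4) = 1/6, which gives H = 1296.

H* = 1296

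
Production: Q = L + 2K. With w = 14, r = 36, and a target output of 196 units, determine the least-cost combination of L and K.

The inputs are perfect substitutes, so the firm uses whichever has the lower cost per unit of output.
Cost per unit of output via L is 14; via K it is 18. L is cheaper.
Producing Q = 196 with L alone: L = 196, K = 0.

L* = 196, K* = 0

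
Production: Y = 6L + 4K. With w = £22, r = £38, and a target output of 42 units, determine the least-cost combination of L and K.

L* = 7, K* = 0

The inputs are perfect substitutes, so the firm uses whichever has the lower cost per unit of output.
Cost per unit of output via L is w/6 = 11/3; via K it is r/4 = 9.5. L is cheaper.
Producing Y = 42 with L alone: L = 7, K = 0.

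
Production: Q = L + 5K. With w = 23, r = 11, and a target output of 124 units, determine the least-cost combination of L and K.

The inputs are perfect substitutes, so the firm uses whichever has the lower cost per unit of output.
Cost per unit of output via L is 23; via K it is 2.2. K is cheaper.
Producing Q = 124 with K alone: L = 0, K = 24.8.

L* = 0, K* = 24.8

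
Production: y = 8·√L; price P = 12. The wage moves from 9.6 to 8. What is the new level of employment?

From P·MP_L = w with MP_L = 4·L^(-1/2), the labor demand is L(w) = (48/w)^(2).
At w = 9.6: L = 25. At w = 8: L = 36.

L* = 36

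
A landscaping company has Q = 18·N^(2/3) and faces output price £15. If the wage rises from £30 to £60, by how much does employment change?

ΔN = -189

From P·MP_N = w with MP_N = 12·N^(-1/3), the labor demand is N(w) = (180/w)^(3).
At w = 30: N = 216. At w = 60: N = 27.
ΔN = 27 − 216 = -189.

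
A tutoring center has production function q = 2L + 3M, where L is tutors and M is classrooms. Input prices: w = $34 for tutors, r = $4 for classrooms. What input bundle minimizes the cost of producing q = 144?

L* = 0, M* = 48

The inputs are perfect substitutes, so the firm uses whichever has the lower cost per unit of output.
Cost per unit of output via L is w/2 = 17; via M it is r/3 = 4/3. M is cheaper.
Producing q = 144 with M alone: L = 0, M = 48.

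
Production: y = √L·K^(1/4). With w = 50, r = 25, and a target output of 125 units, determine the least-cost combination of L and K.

Cost minimization requires the marginal rate of technical substitution to equal the input-price ratio: MP_L/MP_K = w/r.
Here MP_L/MP_K = (1/2)·(K/L)/(1/4) = 2·(K/L). Setting this equal to 50/25 = 2 gives K = L.
Substituting into y = 125: L^(1/2)·(L)^(1/4) = 125.
Solving, L = 625 and K = 625.

L* = 625, K* = 625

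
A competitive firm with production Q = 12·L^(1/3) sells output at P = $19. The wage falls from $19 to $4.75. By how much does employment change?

From P·MP_L = w with MP_L = 4·L^(-2/3), the labor demand is L(w) = (76/w)^(3/2).
At w = 19: L = 8. At w = 4.75: L = 64.
ΔL = 64 − 8 = 56.

ΔL = 56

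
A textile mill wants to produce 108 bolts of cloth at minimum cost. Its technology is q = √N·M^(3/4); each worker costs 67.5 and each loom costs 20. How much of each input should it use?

N* = 16, M* = 81

Cost minimization requires the marginal rate of technical substitution to equal the input-price ratio: MP_N/MP_M = w/r.
Here MP_N/MP_M = (1/2)·(M/N)/(3/4) = (2/3)·(M/N). Setting this equal to 67.5/20 = 3.375 gives M = 5.0625N.
Substituting into q = 108: N^(1/2)·(5.0625N)^(3/4) = 108.
Solving, N = 16 and M = 81.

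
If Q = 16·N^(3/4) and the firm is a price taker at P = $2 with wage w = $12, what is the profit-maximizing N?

MP_N = (3/4)·16·N^(-1/4) = 12·N^(-1/4).
Profit maximization for a price taker requires P·MP_N = w: 2·12·N^(-1/4) = 12.
So N^(-1/4) = 0.5, which gives N = 16.

N* = 16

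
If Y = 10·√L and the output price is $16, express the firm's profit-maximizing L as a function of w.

MP_L = (1/2)·10·L^(-1/2) = 5·L^(-1/2).
Setting P·MP_L = w: 80·L^(-1/2) = w.
Solving for L: L^(-1/2) = w/80, so L = (80/w)^(2).

L(w) = 6400/w²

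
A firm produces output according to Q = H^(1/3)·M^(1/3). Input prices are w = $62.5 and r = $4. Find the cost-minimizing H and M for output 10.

Cost minimization requires the marginal rate of technical substitution to equal the input-price ratio: MP_H/MP_M = w/r.
Here MP_H/MP_M = (1/3)·(M/H)/(1/3) = (M/H). Setting this equal to 62.5/4 = 15.625 gives M = 15.625H.
Substituting into Q = 10: H^(1/3)·(15.625H)^(1/3) = 10.
Solving, H = 8 and M = 125.

H* = 8, M* = 125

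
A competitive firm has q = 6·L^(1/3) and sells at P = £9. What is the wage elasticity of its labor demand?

ε = -1.5

MP_L = (1/3)·6·L^(-2/3), so P·MP_L = w gives 18·L^(-2/3) = w.
Solving, L(w) = (18/w)^(3/2). This is a constant-elasticity form: L ∝ w^(−3/2), so ε = −3/2.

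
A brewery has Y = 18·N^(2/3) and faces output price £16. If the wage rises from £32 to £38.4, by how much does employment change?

ΔN = -91

From P·MP_N = w with MP_N = 12·N^(-1/3), the labor demand is N(w) = (192/w)^(3).
At w = 32: N = 216. At w = 38.4: N = 125.
ΔN = 125 − 216 = -91.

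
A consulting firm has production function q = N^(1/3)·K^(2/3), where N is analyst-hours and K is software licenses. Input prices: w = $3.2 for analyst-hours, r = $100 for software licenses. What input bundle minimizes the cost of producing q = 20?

N* = 125, K* = 8

Cost minimization requires the marginal rate of technical substitution to equal the input-price ratio: MP_N/MP_K = w/r.
Here MP_N/MP_K = (1/3)·(K/N)/(2/3) = 0.5·(K/N). Setting this equal to 3.2/100 = 0.032 gives K = 0.064N.
Substituting into q = 20: N^(1/3)·(0.064N)^(2/3) = 20.
Solving, N = 125 and K = 8.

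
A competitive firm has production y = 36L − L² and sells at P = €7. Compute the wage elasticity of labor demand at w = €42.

From P·MP_L = w with MP_L = 36 − 2L, labor demand is L(w) = (36 − w/7)/2.
dL/dw = −1/(14) = -1/14.
At w = 42, L = 15, so ε = (dL/dw)·(w/L) = (-1/14)·(42/15) = -0.2.

ε = -0.2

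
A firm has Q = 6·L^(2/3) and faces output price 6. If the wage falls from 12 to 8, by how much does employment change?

ΔL = 19

From P·MP_L = w with MP_L = 4·L^(-1/3), the labor demand is L(w) = (24/w)^(3).
At w = 12: L = 8. At w = 8: L = 27.
ΔL = 27 − 8 = 19.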